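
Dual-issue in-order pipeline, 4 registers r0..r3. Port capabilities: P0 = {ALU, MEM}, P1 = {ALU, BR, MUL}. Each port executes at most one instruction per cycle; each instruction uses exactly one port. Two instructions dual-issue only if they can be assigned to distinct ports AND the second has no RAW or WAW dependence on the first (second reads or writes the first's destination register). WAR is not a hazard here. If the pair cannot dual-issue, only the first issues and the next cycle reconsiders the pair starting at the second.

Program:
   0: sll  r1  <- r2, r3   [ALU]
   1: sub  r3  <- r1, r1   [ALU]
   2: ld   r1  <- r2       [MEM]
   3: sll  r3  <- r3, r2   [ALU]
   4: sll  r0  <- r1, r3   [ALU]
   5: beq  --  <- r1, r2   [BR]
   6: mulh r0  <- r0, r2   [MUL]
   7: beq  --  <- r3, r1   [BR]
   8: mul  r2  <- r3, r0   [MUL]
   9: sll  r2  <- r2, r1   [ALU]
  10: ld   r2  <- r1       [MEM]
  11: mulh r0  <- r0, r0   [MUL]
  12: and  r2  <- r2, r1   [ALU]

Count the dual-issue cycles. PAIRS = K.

t=0 i0:sll.ALU ; RAW r1
t=1 i1+i2:sub.ALU ld.MEM ; dual
t=2 i3:sll.ALU ; RAW r3
t=3 i4+i5:sll.ALU beq.BR ; dual
t=4 i6:mulh.MUL ; no-port MUL/BR
t=5 i7:beq.BR ; no-port BR/MUL
t=6 i8:mul.MUL ; RAW+WAW r2
t=7 i9:sll.ALU ; WAW r2
t=8 i10+i11:ld.MEM mulh.MUL ; dual
t=9 i12:and.ALU ; tail

PAIRS = 3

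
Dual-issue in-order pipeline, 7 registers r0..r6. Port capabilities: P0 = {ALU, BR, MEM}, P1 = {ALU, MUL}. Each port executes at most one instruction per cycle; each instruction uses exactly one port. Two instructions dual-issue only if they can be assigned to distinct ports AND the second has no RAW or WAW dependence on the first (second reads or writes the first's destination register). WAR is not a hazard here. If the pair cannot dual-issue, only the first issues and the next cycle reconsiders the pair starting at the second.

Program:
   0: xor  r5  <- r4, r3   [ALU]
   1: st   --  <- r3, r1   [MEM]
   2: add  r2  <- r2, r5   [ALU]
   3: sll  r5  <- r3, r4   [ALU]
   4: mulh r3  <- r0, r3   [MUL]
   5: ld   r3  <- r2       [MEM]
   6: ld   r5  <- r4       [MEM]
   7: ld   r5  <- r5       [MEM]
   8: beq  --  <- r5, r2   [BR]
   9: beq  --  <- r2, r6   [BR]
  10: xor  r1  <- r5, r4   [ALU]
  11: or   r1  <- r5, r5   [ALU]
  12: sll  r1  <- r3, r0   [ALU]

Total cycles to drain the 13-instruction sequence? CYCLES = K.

CYCLES = 10

#0 head=0: xor.ALU;st.MEM i0/i1 pair
#1 head=2: add.ALU;sll.ALU i2/i3 pair
#2 head=4: mulh.MUL i4 WAW r3
#3 head=5: ld.MEM i5 no-port MEM/MEM
#4 head=6: ld.MEM i6 no-port MEM/MEM
#5 head=7: ld.MEM i7 no-port MEM/BR
#6 head=8: beq.BR i8 no-port BR/BR
#7 head=9: beq.BR;xor.ALU i9/i10 pair
#8 head=11: or.ALU i11 WAW r1
#9 head=12: sll.ALU i12 tail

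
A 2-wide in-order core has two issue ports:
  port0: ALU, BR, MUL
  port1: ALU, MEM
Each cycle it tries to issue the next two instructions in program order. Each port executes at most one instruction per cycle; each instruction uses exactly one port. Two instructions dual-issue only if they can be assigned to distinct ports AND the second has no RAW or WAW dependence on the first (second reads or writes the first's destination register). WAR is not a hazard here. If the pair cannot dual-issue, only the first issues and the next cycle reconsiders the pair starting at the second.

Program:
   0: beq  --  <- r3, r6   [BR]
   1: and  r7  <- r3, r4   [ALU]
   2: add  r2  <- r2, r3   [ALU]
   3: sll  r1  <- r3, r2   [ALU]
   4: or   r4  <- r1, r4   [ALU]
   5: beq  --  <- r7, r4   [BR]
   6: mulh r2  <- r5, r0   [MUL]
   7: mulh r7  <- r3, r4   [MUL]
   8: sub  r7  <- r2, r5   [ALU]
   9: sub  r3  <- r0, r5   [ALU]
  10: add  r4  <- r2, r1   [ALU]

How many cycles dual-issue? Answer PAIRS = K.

0. beq.BR/and.ALU @i0/i1  | dual
1. add.ALU @i2  | RAW r2
2. sll.ALU @i3  | RAW r1
3. or.ALU @i4  | RAW r4
4. beq.BR @i5  | no-port BR/MUL
5. mulh.MUL @i6  | no-port MUL/MUL
6. mulh.MUL @i7  | WAW r7
7. sub.ALU/sub.ALU @i8/i9  | dual
8. add.ALU @i10  | tail

PAIRS = 2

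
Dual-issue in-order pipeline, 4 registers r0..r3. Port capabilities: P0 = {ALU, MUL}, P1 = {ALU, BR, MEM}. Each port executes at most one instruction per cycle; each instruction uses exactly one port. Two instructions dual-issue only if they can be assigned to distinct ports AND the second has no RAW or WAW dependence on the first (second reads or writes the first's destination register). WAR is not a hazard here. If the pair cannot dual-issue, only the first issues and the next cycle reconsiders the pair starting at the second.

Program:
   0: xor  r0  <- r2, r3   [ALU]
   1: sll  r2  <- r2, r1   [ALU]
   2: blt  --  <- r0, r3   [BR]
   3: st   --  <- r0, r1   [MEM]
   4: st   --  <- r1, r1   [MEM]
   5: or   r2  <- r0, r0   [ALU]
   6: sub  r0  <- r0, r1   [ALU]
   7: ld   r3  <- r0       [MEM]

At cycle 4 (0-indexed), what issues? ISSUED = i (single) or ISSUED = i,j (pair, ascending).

ISSUED = 6

[0] i0,i1  xor;sll  -- dual
[1] i2  blt  -- no-port BR/MEM
[2] i3  st  -- no-port MEM/MEM
[3] i4,i5  st;or  -- dual
[4] i6  sub  -- RAW r0
[5] i7  ld  -- tail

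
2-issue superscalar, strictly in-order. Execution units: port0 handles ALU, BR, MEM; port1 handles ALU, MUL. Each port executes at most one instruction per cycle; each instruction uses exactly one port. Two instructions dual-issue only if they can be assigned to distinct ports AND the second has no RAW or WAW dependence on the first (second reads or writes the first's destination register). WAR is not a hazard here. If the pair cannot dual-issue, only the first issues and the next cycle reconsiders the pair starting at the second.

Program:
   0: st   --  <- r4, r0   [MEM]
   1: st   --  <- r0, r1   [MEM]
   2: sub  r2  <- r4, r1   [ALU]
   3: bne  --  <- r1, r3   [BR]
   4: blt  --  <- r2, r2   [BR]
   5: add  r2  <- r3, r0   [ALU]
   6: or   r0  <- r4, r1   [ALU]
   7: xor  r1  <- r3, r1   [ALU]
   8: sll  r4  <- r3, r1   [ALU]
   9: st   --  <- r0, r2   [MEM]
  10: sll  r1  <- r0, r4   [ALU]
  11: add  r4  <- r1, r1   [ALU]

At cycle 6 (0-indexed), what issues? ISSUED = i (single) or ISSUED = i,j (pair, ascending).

t=0 i0:st.MEM ; no-port MEM/MEM
t=1 i1/i2:st.MEM sub.ALU ; dual
t=2 i3:bne.BR ; no-port BR/BR
t=3 i4/i5:blt.BR add.ALU ; dual
t=4 i6/i7:or.ALU xor.ALU ; dual
t=5 i8/i9:sll.ALU st.MEM ; dual
t=6 i10:sll.ALU ; RAW r1
t=7 i11:add.ALU ; tail

ISSUED = 10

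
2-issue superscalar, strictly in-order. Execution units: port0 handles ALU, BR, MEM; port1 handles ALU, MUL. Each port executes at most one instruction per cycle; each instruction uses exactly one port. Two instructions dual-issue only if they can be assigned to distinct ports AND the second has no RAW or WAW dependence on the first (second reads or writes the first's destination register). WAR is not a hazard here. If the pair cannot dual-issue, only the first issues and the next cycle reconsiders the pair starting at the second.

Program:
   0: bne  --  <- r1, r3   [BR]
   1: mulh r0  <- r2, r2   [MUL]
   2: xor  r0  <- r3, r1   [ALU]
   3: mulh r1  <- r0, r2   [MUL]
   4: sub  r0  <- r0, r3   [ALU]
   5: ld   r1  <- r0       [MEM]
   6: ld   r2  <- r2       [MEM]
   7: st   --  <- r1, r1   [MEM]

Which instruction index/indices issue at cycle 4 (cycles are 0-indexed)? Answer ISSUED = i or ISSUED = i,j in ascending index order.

c0: i0&i1 bne.BR mulh.MUL  pair
c1: i2 xor.ALU  RAW r0
c2: i3&i4 mulh.MUL sub.ALU  pair
c3: i5 ld.MEM  no-port MEM/MEM
c4: i6 ld.MEM  no-port MEM/MEM
c5: i7 st.MEM  tail

ISSUED = 6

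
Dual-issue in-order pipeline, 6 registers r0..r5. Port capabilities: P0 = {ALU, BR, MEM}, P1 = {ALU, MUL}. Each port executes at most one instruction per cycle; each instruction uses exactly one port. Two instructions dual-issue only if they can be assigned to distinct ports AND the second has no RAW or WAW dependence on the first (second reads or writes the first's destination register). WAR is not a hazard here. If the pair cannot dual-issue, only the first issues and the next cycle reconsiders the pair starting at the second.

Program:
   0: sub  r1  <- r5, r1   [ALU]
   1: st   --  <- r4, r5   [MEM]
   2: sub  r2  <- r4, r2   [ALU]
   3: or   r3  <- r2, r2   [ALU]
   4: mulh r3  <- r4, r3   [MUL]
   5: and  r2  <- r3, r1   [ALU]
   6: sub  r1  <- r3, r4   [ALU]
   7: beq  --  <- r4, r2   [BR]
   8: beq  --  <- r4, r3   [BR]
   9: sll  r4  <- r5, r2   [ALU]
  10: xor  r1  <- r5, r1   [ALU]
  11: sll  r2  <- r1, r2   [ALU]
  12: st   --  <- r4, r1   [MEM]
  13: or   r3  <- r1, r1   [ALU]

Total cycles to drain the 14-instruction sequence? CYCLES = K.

CYCLES = 10

t=0 i0&i1:sub+st ; pair
t=1 i2:sub ; RAW r2
t=2 i3:or ; RAW+WAW r3
t=3 i4:mulh ; RAW r3
t=4 i5&i6:and+sub ; pair
t=5 i7:beq ; no-port BR/BR
t=6 i8&i9:beq+sll ; pair
t=7 i10:xor ; RAW r1
t=8 i11&i12:sll+st ; pair
t=9 i13:or ; tail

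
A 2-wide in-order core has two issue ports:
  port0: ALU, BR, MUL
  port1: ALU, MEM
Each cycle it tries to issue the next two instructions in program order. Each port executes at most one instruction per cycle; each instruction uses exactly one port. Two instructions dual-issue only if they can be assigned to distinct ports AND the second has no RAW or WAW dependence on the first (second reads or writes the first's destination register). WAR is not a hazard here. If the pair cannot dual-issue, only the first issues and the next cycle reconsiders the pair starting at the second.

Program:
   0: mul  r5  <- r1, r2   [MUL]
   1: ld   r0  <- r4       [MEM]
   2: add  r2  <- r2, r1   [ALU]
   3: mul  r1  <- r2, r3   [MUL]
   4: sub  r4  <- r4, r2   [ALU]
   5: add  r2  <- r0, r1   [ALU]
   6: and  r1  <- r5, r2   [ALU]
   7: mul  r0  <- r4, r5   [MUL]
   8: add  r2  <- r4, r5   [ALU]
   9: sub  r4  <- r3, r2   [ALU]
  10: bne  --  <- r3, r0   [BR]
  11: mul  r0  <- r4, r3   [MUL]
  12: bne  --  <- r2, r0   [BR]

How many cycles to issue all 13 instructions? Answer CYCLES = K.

0. mul/ld @i0&i1  | pair
1. add @i2  | RAW r2
2. mul/sub @i3&i4  | pair
3. add @i5  | RAW r2
4. and/mul @i6&i7  | pair
5. add @i8  | RAW r2
6. sub/bne @i9&i10  | pair
7. mul @i11  | no-port MUL/BR
8. bne @i12  | tail

CYCLES = 9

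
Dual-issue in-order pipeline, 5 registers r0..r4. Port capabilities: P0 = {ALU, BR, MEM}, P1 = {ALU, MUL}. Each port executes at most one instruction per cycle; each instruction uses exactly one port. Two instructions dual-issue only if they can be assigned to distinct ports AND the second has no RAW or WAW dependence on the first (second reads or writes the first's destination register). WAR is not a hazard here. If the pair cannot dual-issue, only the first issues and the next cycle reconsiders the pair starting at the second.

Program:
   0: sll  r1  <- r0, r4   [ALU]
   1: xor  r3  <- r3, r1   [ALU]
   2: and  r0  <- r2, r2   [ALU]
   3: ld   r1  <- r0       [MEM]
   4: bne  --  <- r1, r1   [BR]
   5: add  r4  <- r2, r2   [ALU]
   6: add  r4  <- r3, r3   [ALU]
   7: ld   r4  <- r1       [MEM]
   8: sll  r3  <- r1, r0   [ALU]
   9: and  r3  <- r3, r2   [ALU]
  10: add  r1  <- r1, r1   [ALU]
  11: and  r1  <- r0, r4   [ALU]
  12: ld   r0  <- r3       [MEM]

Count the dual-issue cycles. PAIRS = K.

  cy0 -> i0 (sll.ALU) RAW r1
  cy1 -> i1,i2 (xor.ALU;and.ALU) dual
  cy2 -> i3 (ld.MEM) no-port MEM/BR
  cy3 -> i4,i5 (bne.BR;add.ALU) dual
  cy4 -> i6 (add.ALU) WAW r4
  cy5 -> i7,i8 (ld.MEM;sll.ALU) dual
  cy6 -> i9,i10 (and.ALU;add.ALU) dual
  cy7 -> i11,i12 (and.ALU;ld.MEM) dual

PAIRS = 5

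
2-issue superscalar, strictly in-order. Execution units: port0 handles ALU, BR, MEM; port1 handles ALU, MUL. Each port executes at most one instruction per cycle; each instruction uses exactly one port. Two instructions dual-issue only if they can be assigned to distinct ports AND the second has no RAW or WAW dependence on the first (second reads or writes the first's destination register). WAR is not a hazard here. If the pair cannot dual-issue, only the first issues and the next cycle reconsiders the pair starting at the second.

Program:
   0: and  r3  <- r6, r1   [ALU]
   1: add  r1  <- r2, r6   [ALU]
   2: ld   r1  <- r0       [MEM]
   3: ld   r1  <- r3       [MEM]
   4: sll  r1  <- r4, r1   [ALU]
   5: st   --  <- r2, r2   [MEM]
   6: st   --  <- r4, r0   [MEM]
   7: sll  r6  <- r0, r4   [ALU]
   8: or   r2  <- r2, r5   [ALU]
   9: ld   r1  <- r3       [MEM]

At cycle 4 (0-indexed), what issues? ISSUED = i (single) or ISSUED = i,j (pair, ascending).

ISSUED = 6,7

[0] i0&i1  and.ALU+add.ALU  -- pair
[1] i2  ld.MEM  -- no-port MEM/MEM
[2] i3  ld.MEM  -- RAW+WAW r1
[3] i4&i5  sll.ALU+st.MEM  -- pair
[4] i6&i7  st.MEM+sll.ALU  -- pair
[5] i8&i9  or.ALU+ld.MEM  -- pair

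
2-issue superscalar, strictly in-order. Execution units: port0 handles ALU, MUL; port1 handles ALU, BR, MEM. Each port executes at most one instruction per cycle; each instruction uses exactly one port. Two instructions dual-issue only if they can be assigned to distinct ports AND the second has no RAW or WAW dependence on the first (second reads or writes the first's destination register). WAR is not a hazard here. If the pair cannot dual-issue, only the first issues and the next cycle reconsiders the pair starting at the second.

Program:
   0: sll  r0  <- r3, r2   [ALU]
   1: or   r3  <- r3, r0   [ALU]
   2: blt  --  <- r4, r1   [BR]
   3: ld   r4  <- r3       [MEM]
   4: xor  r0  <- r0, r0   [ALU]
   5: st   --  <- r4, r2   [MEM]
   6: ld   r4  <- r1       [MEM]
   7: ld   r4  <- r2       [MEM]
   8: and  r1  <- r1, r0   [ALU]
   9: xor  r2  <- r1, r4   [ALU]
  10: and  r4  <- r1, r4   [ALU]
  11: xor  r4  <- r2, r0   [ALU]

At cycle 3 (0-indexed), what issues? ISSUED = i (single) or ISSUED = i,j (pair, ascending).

ISSUED = 5

0. sll.ALU @i0  | RAW r0
1. or.ALU blt.BR @i1,i2  | 2-wide
2. ld.MEM xor.ALU @i3,i4  | 2-wide
3. st.MEM @i5  | no-port MEM/MEM
4. ld.MEM @i6  | no-port MEM/MEM
5. ld.MEM and.ALU @i7,i8  | 2-wide
6. xor.ALU and.ALU @i9,i10  | 2-wide
7. xor.ALU @i11  | tail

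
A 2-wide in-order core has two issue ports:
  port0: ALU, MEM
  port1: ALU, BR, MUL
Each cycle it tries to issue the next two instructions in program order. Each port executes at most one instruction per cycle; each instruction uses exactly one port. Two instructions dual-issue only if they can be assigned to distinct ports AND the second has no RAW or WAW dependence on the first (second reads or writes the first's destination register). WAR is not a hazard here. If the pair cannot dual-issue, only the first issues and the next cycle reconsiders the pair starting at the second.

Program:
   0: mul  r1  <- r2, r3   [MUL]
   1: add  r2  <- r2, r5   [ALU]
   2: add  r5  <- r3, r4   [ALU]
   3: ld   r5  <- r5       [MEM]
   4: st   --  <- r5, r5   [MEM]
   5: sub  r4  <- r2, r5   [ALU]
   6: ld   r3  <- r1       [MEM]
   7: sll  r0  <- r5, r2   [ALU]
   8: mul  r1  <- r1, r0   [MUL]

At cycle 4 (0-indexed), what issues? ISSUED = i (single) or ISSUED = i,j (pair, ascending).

  cy0 -> i0/i1 (mul+add) dual
  cy1 -> i2 (add) RAW+WAW r5
  cy2 -> i3 (ld) no-port MEM/MEM
  cy3 -> i4/i5 (st+sub) dual
  cy4 -> i6/i7 (ld+sll) dual
  cy5 -> i8 (mul) tail

ISSUED = 6,7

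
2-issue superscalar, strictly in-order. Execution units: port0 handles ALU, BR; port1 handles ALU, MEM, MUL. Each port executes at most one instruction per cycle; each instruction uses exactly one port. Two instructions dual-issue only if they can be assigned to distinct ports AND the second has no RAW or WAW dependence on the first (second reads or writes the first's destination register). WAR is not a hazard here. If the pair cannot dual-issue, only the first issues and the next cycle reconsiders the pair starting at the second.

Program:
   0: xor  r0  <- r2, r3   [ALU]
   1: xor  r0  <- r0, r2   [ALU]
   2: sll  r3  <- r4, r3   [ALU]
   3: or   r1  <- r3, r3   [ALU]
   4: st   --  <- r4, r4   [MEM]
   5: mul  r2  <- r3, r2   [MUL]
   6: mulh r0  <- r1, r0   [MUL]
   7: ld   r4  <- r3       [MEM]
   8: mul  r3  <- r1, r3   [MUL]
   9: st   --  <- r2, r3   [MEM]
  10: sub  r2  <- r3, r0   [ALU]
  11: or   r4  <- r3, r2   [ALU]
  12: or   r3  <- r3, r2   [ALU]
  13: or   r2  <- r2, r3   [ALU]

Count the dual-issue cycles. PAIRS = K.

c0: i0 xor.ALU  RAW+WAW r0
c1: i1+i2 xor.ALU;sll.ALU  2-wide
c2: i3+i4 or.ALU;st.MEM  2-wide
c3: i5 mul.MUL  no-port MUL/MUL
c4: i6 mulh.MUL  no-port MUL/MEM
c5: i7 ld.MEM  no-port MEM/MUL
c6: i8 mul.MUL  no-port MUL/MEM
c7: i9+i10 st.MEM;sub.ALU  2-wide
c8: i11+i12 or.ALU;or.ALU  2-wide
c9: i13 or.ALU  tail

PAIRS = 4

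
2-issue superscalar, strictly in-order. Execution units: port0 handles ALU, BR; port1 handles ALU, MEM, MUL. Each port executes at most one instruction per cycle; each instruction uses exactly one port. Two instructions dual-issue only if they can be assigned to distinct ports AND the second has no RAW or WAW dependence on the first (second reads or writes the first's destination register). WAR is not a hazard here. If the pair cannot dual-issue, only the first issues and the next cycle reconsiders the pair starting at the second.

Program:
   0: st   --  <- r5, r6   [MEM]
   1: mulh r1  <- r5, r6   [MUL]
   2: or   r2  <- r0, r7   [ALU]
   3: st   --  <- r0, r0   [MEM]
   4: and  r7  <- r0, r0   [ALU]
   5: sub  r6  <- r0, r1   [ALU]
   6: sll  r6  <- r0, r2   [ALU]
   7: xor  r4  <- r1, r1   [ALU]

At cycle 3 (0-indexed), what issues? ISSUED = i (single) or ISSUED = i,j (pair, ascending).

ISSUED = 5

[0] i0  st  -- no-port MEM/MUL
[1] i1/i2  mulh or  -- pair
[2] i3/i4  st and  -- pair
[3] i5  sub  -- WAW r6
[4] i6/i7  sll xor  -- pair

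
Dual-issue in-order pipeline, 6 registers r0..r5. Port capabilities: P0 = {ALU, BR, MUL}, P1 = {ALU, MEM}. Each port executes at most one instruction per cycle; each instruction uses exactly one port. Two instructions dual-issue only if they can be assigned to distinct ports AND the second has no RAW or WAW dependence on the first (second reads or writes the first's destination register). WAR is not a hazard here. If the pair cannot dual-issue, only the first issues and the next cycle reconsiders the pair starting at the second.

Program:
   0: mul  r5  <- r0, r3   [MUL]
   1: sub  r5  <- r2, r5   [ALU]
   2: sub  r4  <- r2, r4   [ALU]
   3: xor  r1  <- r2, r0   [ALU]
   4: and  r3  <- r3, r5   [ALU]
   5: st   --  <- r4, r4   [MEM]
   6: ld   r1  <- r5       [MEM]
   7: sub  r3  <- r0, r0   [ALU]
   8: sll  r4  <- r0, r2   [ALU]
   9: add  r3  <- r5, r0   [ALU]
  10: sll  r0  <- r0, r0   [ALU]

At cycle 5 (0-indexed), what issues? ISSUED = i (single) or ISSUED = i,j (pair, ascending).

ISSUED = 8,9

c0: i0 mul.MUL  RAW+WAW r5
c1: i1,i2 sub.ALU/sub.ALU  2-wide
c2: i3,i4 xor.ALU/and.ALU  2-wide
c3: i5 st.MEM  no-port MEM/MEM
c4: i6,i7 ld.MEM/sub.ALU  2-wide
c5: i8,i9 sll.ALU/add.ALU  2-wide
c6: i10 sll.ALU  tail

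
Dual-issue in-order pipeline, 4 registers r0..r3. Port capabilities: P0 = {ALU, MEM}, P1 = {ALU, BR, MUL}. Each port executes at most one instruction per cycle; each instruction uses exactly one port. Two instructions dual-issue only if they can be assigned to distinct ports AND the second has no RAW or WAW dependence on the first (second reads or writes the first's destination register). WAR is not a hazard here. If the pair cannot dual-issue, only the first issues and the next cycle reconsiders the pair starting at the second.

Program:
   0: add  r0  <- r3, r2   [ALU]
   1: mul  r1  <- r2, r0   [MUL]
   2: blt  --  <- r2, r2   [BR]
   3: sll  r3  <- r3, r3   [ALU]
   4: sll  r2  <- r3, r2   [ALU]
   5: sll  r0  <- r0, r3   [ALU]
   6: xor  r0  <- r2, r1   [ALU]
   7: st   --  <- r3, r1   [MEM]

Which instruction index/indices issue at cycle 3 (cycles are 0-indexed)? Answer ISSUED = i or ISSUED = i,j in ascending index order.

0. add @i0  | RAW r0
1. mul @i1  | no-port MUL/BR
2. blt;sll @i2&i3  | dual
3. sll;sll @i4&i5  | dual
4. xor;st @i6&i7  | dual

ISSUED = 4,5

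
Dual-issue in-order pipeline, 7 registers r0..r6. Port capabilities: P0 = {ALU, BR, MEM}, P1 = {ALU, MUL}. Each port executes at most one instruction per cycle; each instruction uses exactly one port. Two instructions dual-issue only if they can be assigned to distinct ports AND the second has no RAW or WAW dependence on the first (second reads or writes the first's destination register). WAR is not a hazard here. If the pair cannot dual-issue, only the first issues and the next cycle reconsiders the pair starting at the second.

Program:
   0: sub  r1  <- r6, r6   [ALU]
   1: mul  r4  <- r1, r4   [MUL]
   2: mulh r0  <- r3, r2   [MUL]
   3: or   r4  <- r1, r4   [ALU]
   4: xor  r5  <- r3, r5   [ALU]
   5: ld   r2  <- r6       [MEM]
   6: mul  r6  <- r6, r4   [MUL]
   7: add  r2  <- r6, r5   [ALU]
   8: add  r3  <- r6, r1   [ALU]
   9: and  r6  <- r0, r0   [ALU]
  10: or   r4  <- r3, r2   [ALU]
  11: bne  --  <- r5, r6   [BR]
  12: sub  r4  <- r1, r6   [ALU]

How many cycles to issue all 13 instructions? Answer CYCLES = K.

[0] i0  sub.ALU  -- RAW r1
[1] i1  mul.MUL  -- no-port MUL/MUL
[2] i2/i3  mulh.MUL/or.ALU  -- pair
[3] i4/i5  xor.ALU/ld.MEM  -- pair
[4] i6  mul.MUL  -- RAW r6
[5] i7/i8  add.ALU/add.ALU  -- pair
[6] i9/i10  and.ALU/or.ALU  -- pair
[7] i11/i12  bne.BR/sub.ALU  -- pair

CYCLES = 8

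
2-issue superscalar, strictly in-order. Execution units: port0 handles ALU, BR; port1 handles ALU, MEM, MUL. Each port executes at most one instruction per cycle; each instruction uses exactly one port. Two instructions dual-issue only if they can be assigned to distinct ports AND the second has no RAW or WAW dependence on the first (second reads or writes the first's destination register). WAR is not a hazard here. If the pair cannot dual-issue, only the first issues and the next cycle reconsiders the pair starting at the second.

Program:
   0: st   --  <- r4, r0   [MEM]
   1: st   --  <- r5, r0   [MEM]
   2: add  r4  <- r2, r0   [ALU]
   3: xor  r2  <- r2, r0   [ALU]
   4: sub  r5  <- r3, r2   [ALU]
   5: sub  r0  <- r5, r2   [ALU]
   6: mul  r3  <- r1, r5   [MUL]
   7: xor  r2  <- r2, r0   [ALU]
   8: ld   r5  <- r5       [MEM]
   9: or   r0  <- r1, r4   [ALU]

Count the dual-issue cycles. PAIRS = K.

c0: i0 st  no-port MEM/MEM
c1: i1,i2 st/add  dual
c2: i3 xor  RAW r2
c3: i4 sub  RAW r5
c4: i5,i6 sub/mul  dual
c5: i7,i8 xor/ld  dual
c6: i9 or  tail

PAIRS = 3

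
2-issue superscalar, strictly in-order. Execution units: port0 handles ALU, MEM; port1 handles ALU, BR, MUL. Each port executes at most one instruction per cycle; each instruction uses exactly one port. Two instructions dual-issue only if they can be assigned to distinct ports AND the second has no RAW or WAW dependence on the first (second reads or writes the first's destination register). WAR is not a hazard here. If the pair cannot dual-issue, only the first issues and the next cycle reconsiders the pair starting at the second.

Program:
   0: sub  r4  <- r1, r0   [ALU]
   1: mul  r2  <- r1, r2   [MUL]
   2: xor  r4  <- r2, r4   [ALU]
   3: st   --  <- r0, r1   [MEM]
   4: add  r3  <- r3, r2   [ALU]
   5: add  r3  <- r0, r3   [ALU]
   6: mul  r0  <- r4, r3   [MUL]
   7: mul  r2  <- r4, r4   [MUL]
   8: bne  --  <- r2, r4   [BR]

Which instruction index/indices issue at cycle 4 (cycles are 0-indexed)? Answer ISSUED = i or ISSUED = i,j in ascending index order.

c0: i0+i1 sub;mul  2-wide
c1: i2+i3 xor;st  2-wide
c2: i4 add  RAW+WAW r3
c3: i5 add  RAW r3
c4: i6 mul  no-port MUL/MUL
c5: i7 mul  no-port MUL/BR
c6: i8 bne  tail

ISSUED = 6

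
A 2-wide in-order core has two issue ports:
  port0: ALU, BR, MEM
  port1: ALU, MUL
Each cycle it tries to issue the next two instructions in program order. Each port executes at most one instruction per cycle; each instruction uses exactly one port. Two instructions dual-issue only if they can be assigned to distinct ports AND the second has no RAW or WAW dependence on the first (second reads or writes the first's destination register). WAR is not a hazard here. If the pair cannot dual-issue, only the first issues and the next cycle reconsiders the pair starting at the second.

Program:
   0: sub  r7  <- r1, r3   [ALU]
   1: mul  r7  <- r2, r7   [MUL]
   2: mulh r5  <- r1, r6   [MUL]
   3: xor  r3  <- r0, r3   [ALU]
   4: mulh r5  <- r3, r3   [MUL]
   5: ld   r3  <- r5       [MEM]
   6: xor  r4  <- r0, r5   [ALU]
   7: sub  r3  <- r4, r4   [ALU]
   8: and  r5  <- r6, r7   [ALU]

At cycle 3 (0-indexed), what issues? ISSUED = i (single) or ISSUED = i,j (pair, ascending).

ISSUED = 4

c0: i0 sub  RAW+WAW r7
c1: i1 mul  no-port MUL/MUL
c2: i2+i3 mulh xor  dual
c3: i4 mulh  RAW r5
c4: i5+i6 ld xor  dual
c5: i7+i8 sub and  dual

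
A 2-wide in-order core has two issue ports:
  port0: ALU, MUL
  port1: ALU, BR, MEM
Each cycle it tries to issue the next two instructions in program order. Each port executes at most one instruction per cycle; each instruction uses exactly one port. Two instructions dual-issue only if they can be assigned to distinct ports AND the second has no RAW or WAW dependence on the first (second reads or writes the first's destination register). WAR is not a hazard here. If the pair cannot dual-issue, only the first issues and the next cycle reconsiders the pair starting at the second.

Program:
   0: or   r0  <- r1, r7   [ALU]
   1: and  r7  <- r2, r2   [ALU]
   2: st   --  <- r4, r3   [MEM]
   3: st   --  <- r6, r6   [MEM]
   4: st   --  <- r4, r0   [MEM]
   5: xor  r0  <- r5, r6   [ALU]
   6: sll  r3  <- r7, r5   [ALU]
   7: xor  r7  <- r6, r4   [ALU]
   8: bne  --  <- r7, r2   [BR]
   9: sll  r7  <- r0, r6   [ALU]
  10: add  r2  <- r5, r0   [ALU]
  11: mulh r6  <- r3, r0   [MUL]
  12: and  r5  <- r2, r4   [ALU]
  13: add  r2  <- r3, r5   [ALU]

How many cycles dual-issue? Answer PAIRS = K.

PAIRS = 5

c0: i0&i1 or;and  2-wide
c1: i2 st  no-port MEM/MEM
c2: i3 st  no-port MEM/MEM
c3: i4&i5 st;xor  2-wide
c4: i6&i7 sll;xor  2-wide
c5: i8&i9 bne;sll  2-wide
c6: i10&i11 add;mulh  2-wide
c7: i12 and  RAW r5
c8: i13 add  tail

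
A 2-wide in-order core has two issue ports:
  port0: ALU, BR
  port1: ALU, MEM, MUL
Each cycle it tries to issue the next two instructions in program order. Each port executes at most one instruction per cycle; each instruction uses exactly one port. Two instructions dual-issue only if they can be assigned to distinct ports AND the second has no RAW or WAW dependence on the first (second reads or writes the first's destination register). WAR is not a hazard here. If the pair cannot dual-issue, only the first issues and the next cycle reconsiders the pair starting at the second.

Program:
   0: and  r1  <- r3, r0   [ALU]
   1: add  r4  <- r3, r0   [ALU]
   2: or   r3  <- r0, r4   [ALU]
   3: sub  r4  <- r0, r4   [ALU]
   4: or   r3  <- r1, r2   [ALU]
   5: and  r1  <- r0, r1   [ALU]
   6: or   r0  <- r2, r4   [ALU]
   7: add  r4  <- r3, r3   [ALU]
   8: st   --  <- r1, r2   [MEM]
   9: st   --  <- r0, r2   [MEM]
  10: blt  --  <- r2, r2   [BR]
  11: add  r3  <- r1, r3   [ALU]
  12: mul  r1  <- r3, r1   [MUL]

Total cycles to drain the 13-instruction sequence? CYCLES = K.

CYCLES = 8

t=0 i0&i1:and.ALU/add.ALU ; pair
t=1 i2&i3:or.ALU/sub.ALU ; pair
t=2 i4&i5:or.ALU/and.ALU ; pair
t=3 i6&i7:or.ALU/add.ALU ; pair
t=4 i8:st.MEM ; no-port MEM/MEM
t=5 i9&i10:st.MEM/blt.BR ; pair
t=6 i11:add.ALU ; RAW r3
t=7 i12:mul.MUL ; tail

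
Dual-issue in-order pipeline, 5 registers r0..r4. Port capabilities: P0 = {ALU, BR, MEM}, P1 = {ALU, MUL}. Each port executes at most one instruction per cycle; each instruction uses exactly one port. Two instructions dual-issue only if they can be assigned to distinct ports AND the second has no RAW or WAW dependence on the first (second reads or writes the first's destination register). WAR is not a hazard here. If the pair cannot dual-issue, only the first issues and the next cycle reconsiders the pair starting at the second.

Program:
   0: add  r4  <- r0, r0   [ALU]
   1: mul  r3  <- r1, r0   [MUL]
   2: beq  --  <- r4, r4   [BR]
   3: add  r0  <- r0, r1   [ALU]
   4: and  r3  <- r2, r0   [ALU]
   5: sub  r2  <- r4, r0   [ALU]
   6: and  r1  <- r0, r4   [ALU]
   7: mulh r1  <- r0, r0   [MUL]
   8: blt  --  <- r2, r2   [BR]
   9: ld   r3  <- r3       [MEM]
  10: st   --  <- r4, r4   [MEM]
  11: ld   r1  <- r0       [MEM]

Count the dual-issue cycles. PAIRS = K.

0. add mul @i0,i1  | pair
1. beq add @i2,i3  | pair
2. and sub @i4,i5  | pair
3. and @i6  | WAW r1
4. mulh blt @i7,i8  | pair
5. ld @i9  | no-port MEM/MEM
6. st @i10  | no-port MEM/MEM
7. ld @i11  | tail

PAIRS = 4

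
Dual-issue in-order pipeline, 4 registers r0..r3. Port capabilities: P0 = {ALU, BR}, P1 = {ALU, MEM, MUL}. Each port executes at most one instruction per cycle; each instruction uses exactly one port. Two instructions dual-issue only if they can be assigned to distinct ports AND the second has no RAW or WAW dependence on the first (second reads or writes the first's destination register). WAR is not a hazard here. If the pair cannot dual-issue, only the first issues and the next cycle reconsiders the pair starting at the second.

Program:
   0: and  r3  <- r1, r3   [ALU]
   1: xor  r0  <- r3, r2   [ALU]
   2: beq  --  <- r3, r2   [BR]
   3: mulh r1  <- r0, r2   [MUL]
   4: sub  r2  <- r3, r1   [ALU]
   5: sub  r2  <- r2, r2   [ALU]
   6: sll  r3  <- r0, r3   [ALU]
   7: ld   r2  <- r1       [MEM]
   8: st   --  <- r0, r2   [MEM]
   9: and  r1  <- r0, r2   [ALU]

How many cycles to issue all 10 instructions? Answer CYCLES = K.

c0: i0 and.ALU  RAW r3
c1: i1+i2 xor.ALU;beq.BR  pair
c2: i3 mulh.MUL  RAW r1
c3: i4 sub.ALU  RAW+WAW r2
c4: i5+i6 sub.ALU;sll.ALU  pair
c5: i7 ld.MEM  no-port MEM/MEM
c6: i8+i9 st.MEM;and.ALU  pair

CYCLES = 7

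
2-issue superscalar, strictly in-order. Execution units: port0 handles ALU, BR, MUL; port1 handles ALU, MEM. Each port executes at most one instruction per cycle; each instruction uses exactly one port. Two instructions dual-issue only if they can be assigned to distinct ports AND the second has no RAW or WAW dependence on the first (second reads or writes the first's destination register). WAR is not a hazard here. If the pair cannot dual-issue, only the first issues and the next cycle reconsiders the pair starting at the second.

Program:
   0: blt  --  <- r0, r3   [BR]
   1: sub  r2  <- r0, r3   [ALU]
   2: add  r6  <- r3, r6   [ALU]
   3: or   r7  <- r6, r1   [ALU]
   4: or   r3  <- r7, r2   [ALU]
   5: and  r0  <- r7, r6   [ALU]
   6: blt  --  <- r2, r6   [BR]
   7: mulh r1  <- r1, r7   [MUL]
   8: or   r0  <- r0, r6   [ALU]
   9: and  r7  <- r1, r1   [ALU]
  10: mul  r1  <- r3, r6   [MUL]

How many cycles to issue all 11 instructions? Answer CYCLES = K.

CYCLES = 7

#0 head=0: blt.BR/sub.ALU i0+i1 pair
#1 head=2: add.ALU i2 RAW r6
#2 head=3: or.ALU i3 RAW r7
#3 head=4: or.ALU/and.ALU i4+i5 pair
#4 head=6: blt.BR i6 no-port BR/MUL
#5 head=7: mulh.MUL/or.ALU i7+i8 pair
#6 head=9: and.ALU/mul.MUL i9+i10 pair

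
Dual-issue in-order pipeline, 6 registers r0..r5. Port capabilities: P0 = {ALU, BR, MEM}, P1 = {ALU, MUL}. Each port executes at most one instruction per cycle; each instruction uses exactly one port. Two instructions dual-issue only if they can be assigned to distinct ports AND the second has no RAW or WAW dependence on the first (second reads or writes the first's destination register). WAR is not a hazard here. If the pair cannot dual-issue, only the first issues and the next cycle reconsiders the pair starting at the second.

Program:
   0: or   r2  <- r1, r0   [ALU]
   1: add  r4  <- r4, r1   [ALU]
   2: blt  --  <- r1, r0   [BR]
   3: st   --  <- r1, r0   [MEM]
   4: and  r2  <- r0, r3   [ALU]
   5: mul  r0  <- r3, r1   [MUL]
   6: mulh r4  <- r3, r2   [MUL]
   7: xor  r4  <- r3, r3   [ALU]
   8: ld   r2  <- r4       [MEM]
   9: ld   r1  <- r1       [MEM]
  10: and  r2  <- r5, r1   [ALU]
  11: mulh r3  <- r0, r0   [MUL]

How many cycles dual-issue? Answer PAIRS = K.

  cy0 -> i0/i1 (or/add) 2-wide
  cy1 -> i2 (blt) no-port BR/MEM
  cy2 -> i3/i4 (st/and) 2-wide
  cy3 -> i5 (mul) no-port MUL/MUL
  cy4 -> i6 (mulh) WAW r4
  cy5 -> i7 (xor) RAW r4
  cy6 -> i8 (ld) no-port MEM/MEM
  cy7 -> i9 (ld) RAW r1
  cy8 -> i10/i11 (and/mulh) 2-wide

PAIRS = 3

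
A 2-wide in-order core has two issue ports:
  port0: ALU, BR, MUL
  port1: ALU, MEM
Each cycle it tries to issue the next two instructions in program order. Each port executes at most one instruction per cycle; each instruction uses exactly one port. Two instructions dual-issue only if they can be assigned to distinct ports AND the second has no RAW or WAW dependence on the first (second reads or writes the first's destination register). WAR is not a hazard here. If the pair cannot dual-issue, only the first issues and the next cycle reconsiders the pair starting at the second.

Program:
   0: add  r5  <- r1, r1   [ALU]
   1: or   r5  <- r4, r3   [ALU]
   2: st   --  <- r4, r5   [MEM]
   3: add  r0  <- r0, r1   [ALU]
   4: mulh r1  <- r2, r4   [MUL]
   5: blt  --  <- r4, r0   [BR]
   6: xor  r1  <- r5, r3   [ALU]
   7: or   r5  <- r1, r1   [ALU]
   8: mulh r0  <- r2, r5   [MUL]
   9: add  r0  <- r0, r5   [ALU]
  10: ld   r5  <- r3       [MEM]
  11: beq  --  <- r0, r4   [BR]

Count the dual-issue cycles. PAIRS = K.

PAIRS = 3

#0 head=0: add i0 WAW r5
#1 head=1: or i1 RAW r5
#2 head=2: st+add i2/i3 pair
#3 head=4: mulh i4 no-port MUL/BR
#4 head=5: blt+xor i5/i6 pair
#5 head=7: or i7 RAW r5
#6 head=8: mulh i8 RAW+WAW r0
#7 head=9: add+ld i9/i10 pair
#8 head=11: beq i11 tail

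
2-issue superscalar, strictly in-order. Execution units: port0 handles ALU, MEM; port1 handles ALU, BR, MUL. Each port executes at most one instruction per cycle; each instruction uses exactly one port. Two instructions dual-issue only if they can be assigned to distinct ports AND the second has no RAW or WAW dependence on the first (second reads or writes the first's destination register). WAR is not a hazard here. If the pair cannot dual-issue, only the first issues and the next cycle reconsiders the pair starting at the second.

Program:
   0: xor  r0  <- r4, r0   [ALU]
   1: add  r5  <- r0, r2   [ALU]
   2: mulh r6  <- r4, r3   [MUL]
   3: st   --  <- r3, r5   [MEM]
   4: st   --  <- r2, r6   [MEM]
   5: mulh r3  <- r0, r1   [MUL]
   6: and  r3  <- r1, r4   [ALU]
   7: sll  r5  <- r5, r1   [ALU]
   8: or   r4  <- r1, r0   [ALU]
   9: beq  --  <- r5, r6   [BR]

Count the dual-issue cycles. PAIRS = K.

[0] i0  xor.ALU  -- RAW r0
[1] i1,i2  add.ALU/mulh.MUL  -- dual
[2] i3  st.MEM  -- no-port MEM/MEM
[3] i4,i5  st.MEM/mulh.MUL  -- dual
[4] i6,i7  and.ALU/sll.ALU  -- dual
[5] i8,i9  or.ALU/beq.BR  -- dual

PAIRS = 4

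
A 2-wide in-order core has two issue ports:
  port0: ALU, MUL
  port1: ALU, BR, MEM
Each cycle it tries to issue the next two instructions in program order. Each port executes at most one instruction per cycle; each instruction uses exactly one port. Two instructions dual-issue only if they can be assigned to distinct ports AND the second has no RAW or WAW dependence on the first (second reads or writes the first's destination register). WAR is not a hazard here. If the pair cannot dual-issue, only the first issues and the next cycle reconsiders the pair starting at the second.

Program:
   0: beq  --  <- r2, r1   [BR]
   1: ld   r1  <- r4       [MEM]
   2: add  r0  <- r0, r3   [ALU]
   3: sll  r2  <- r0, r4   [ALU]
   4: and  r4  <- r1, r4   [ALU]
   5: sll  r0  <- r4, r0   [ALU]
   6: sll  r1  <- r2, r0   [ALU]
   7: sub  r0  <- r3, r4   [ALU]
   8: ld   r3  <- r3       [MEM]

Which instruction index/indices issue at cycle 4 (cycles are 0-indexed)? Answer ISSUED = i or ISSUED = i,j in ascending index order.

ISSUED = 6,7

0. beq @i0  | no-port BR/MEM
1. ld;add @i1/i2  | dual
2. sll;and @i3/i4  | dual
3. sll @i5  | RAW r0
4. sll;sub @i6/i7  | dual
5. ld @i8  | tail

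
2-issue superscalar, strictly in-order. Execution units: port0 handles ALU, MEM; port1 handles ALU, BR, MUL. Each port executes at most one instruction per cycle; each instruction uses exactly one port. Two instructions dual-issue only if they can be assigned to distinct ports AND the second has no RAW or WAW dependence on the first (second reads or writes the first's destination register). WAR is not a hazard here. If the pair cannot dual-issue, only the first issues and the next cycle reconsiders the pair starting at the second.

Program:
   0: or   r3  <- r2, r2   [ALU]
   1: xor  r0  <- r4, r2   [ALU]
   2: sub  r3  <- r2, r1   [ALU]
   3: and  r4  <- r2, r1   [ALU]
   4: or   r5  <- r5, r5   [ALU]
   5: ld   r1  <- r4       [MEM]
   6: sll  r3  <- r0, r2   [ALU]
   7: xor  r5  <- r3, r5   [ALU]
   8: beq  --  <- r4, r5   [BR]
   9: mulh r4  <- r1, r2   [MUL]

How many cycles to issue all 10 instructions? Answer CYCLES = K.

t=0 i0,i1:or.ALU xor.ALU ; pair
t=1 i2,i3:sub.ALU and.ALU ; pair
t=2 i4,i5:or.ALU ld.MEM ; pair
t=3 i6:sll.ALU ; RAW r3
t=4 i7:xor.ALU ; RAW r5
t=5 i8:beq.BR ; no-port BR/MUL
t=6 i9:mulh.MUL ; tail

CYCLES = 7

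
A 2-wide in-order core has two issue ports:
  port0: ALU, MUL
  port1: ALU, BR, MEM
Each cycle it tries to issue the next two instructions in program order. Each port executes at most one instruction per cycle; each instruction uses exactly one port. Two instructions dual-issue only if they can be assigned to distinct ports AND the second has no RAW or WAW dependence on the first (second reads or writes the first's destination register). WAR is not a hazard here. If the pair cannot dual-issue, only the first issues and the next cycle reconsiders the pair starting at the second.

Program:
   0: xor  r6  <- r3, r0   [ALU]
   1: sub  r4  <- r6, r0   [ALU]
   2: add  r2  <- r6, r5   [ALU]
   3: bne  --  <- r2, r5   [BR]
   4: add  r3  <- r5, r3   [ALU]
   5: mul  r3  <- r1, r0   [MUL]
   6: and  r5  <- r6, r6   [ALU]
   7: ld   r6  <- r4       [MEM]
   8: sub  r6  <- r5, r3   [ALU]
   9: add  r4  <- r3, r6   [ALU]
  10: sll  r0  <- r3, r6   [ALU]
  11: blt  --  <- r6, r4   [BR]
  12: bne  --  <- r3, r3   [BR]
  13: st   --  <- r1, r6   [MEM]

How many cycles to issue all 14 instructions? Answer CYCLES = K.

0. xor @i0  | RAW r6
1. sub add @i1+i2  | dual
2. bne add @i3+i4  | dual
3. mul and @i5+i6  | dual
4. ld @i7  | WAW r6
5. sub @i8  | RAW r6
6. add sll @i9+i10  | dual
7. blt @i11  | no-port BR/BR
8. bne @i12  | no-port BR/MEM
9. st @i13  | tail

CYCLES = 10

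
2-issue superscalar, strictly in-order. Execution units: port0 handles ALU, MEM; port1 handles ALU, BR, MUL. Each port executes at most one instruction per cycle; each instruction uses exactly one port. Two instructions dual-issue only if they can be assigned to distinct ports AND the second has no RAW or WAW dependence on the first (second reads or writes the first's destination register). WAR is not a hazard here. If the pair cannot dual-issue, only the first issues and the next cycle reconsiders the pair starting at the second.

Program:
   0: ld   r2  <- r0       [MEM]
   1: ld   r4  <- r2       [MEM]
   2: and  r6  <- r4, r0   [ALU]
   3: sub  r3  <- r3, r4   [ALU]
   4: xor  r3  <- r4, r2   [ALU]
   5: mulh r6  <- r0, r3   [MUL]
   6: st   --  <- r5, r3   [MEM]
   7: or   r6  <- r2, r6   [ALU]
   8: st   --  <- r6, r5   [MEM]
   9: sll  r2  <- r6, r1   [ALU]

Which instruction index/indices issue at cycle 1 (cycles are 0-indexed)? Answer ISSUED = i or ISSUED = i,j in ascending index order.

ISSUED = 1

t=0 i0:ld ; no-port MEM/MEM
t=1 i1:ld ; RAW r4
t=2 i2&i3:and;sub ; 2-wide
t=3 i4:xor ; RAW r3
t=4 i5&i6:mulh;st ; 2-wide
t=5 i7:or ; RAW r6
t=6 i8&i9:st;sll ; 2-wide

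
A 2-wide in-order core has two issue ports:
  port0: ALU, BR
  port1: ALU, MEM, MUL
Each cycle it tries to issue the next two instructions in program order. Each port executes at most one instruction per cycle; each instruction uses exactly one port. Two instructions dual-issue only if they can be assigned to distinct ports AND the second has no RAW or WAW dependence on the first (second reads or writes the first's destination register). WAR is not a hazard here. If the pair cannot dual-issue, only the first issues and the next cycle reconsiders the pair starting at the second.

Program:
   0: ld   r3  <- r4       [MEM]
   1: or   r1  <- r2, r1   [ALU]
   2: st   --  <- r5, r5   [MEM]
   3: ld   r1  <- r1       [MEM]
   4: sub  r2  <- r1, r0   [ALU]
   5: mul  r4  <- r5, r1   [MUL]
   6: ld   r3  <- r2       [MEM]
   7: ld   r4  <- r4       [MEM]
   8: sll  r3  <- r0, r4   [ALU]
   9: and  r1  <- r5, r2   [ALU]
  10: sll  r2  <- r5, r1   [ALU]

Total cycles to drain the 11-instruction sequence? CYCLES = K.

  cy0 -> i0&i1 (ld.MEM;or.ALU) 2-wide
  cy1 -> i2 (st.MEM) no-port MEM/MEM
  cy2 -> i3 (ld.MEM) RAW r1
  cy3 -> i4&i5 (sub.ALU;mul.MUL) 2-wide
  cy4 -> i6 (ld.MEM) no-port MEM/MEM
  cy5 -> i7 (ld.MEM) RAW r4
  cy6 -> i8&i9 (sll.ALU;and.ALU) 2-wide
  cy7 -> i10 (sll.ALU) tail

CYCLES = 8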